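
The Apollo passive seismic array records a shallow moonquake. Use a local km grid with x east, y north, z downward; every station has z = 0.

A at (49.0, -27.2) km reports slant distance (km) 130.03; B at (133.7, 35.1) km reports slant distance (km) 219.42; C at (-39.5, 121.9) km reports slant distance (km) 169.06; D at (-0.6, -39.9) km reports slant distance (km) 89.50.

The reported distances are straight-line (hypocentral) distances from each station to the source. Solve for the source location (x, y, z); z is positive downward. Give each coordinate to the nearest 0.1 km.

x ≈ -65.5 km, y ≈ -33.5 km, depth ≈ 61.3 km

Each station gives a sphere (x−x_i)² + (y−y_i)² + z² = d_i² (stations at z=0).
Subtracting the A sphere from B and C: z² cancels, leaving linear equations in x and y:
169.4 x + 124.6 y = -15270.48
-177.0 x + 298.2 y = 1605.54
Solving: x ≈ -65.506, y ≈ -33.498 km (keep extra digits for the depth step; rounded: -65.5, -33.5).
Then from the A sphere: z² = 130.03² − (x − 49.0)² − (y + 27.2)² with x = -65.506, y = -33.498, so z ≈ 61.290 ≈ 61.3 km.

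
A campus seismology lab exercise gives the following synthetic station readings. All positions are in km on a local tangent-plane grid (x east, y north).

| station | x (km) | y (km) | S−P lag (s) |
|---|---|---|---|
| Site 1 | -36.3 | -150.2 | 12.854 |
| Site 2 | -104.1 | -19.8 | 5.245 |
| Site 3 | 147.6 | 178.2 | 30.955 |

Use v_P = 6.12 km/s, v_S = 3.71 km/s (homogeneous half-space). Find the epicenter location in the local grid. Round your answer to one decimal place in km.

(-55.9, -30.7)

Distance from S−P lag: d = Δt · v_P v_S / (v_P − v_S) = Δt · (6.12·3.71)/(6.12−3.71) ≈ 9.4212·Δt.
So d_Site 1 = 121.10, d_Site 2 = 49.41, d_Site 3 = 291.63 km.
Circle about each station: (x + 36.3)² + (y + 150.2)² = 121.10²; (x + 104.1)² + (y + 19.8)² = 49.41²; (x − 147.6)² + (y − 178.2)² = 291.63².
Subtracting the Site 1 equation from the Site 2 and Site 3 equations removes the quadratic terms:
-135.6 x + 260.8 y = -425.02
367.8 x + 656.8 y = -40719.58
Solving the 2×2 system: x ≈ -55.9, y ≈ -30.7 km.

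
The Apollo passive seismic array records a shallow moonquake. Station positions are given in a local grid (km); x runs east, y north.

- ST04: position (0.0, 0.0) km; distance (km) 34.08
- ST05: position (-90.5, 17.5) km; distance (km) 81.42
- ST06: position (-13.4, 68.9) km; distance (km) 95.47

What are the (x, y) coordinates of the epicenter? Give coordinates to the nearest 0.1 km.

-21.8 km east, -26.2 km north

Circle about each station: x² + y² = 34.08²; (x + 90.5)² + (y − 17.5)² = 81.42²; (x + 13.4)² + (y − 68.9)² = 95.47².
Subtracting the ST04 equation from the ST05 and ST06 equations removes the quadratic terms:
-181.0 x + 35.0 y = 3028.73
-26.8 x + 137.8 y = -3026.30
Solving the 2×2 system: x ≈ -21.8, y ≈ -26.2 km.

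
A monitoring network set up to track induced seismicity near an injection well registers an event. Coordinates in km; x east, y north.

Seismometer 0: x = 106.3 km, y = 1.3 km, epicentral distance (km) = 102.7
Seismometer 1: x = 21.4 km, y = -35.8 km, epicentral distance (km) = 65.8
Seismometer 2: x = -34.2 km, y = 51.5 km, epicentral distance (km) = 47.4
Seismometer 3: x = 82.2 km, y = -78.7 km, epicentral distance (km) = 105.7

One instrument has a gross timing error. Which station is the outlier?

Seismometer 3

Solve using three stations at a time. Using Seismometer 0, Seismometer 1, Seismometer 2 (subtract circle equations pairwise → linear system) gives (x, y) ≈ (7.3, 28.5).
Distances from that point to each station vs reported:
  Seismometer 0: calculated 102.7 vs reported 102.7 → residual 0.0 km
  Seismometer 1: calculated 65.8 vs reported 65.8 → residual 0.0 km
  Seismometer 2: calculated 47.4 vs reported 47.4 → residual 0.0 km
  Seismometer 3: calculated 130.8 vs reported 105.7 → residual 25.1 km
Seismometer 0, Seismometer 1, Seismometer 2 are mutually consistent (residuals ≈ 0); Seismometer 3 is off by 25.1 km.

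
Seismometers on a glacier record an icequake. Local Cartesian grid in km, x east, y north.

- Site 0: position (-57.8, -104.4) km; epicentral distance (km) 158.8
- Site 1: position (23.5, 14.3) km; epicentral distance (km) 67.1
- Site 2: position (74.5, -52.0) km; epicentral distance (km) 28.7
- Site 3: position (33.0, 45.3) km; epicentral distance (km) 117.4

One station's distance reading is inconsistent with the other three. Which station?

Solve using three stations at a time. Using Site 0, Site 1, Site 2 (subtract circle equations pairwise → linear system) gives (x, y) ≈ (78.9, -23.6).
Distances from that point to each station vs reported:
  Site 0: calculated 158.8 vs reported 158.8 → residual 0.0 km
  Site 1: calculated 67.1 vs reported 67.1 → residual 0.0 km
  Site 2: calculated 28.8 vs reported 28.7 → residual 0.1 km
  Site 3: calculated 82.8 vs reported 117.4 → residual 34.6 km
Site 0, Site 1, Site 2 are mutually consistent (residuals ≈ 0); Site 3 is off by 34.6 km.

Site 3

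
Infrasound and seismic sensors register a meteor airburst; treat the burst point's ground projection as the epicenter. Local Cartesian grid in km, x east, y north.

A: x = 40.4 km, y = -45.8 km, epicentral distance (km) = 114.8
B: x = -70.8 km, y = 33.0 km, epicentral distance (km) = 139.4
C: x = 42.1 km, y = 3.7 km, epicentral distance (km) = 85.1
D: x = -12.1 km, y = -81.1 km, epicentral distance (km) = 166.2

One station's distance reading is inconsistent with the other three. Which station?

C

Solve using three stations at a time. Using A, B, D (subtract circle equations pairwise → linear system) gives (x, y) ≈ (64.5, 66.3).
Distances from that point to each station vs reported:
  A: calculated 114.7 vs reported 114.8 → residual 0.1 km
  B: calculated 139.3 vs reported 139.4 → residual 0.1 km
  C: calculated 66.5 vs reported 85.1 → residual 18.6 km
  D: calculated 166.1 vs reported 166.2 → residual 0.1 km
A, B, D are mutually consistent (residuals ≈ 0); C is off by 18.6 km.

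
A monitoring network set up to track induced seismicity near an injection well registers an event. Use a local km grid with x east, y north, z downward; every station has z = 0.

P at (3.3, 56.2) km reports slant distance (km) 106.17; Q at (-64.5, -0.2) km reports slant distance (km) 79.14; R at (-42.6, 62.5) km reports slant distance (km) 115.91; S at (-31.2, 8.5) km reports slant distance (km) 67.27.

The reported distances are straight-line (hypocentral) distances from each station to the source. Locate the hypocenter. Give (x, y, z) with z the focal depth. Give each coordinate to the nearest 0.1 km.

Each station gives a sphere (x−x_i)² + (y−y_i)² + z² = d_i² (stations at z=0).
Subtracting the P sphere from Q and R: z² cancels, leaving linear equations in x and y:
-135.6 x − 112.8 y = 5999.89
-91.8 x + 12.6 y = 388.62
Solving: x ≈ -9.900, y ≈ -41.289 km (keep extra digits for the depth step; rounded: -9.9, -41.3).
Then from the P sphere: z² = 106.17² − (x − 3.3)² − (y − 56.2)² with x = -9.900, y = -41.289, so z ≈ 39.921 ≈ 39.9 km.

x ≈ -9.9 km, y ≈ -41.3 km, depth ≈ 39.9 km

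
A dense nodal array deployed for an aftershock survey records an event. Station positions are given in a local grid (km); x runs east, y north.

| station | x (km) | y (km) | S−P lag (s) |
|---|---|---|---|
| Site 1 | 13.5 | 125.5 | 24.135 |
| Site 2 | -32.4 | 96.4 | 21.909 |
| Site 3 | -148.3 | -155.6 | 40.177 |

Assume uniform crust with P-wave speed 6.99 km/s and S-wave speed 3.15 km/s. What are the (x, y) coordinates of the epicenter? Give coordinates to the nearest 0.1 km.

31.6 km east, -11.7 km north

Distance from S−P lag: d = Δt · v_P v_S / (v_P − v_S) = Δt · (6.99·3.15)/(6.99−3.15) ≈ 5.7340·Δt.
So d_Site 1 = 138.39, d_Site 2 = 125.63, d_Site 3 = 230.37 km.
Circle about each station: (x − 13.5)² + (y − 125.5)² = 138.39²; (x + 32.4)² + (y − 96.4)² = 125.63²; (x + 148.3)² + (y + 155.6)² = 230.37².
Subtracting the Site 1 equation from the Site 2 and Site 3 equations removes the quadratic terms:
-91.8 x − 58.2 y = -2220.88
-323.6 x − 562.2 y = -3646.79
Solving the 2×2 system: x ≈ 31.6, y ≈ -11.7 km.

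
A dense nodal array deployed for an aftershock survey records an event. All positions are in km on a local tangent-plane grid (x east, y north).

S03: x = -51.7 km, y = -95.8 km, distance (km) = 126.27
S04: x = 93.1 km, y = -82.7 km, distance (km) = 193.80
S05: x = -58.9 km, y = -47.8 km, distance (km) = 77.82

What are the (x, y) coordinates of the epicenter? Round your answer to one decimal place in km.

-64.7 km east, 29.8 km north

Circle about each station: (x + 51.7)² + (y + 95.8)² = 126.27²; (x − 93.1)² + (y + 82.7)² = 193.80²; (x + 58.9)² + (y + 47.8)² = 77.82².
Subtracting the S03 equation from the S04 and S05 equations removes the quadratic terms:
289.6 x + 26.2 y = -17957.96
-14.4 x + 96.0 y = 3791.68
Solving the 2×2 system: x ≈ -64.7, y ≈ 29.8 km.
Check against S03 (with the unrounded x, y): √((x + 51.7)²+(y + 95.8)²) = 126.26 ≈ 126.27 km. ✓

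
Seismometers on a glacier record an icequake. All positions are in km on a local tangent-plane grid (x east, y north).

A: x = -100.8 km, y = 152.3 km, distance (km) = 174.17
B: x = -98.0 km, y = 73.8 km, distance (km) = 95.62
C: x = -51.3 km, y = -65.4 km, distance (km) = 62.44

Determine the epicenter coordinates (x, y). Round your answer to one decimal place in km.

-96.0 km east, -21.8 km north

Circle about each station: (x + 100.8)² + (y − 152.3)² = 174.17²; (x + 98.0)² + (y − 73.8)² = 95.62²; (x + 51.3)² + (y + 65.4)² = 62.44².
Subtracting pairs of circle equations eliminates x²+y² and gives linear equations (the radical axes):
5.6 x − 157.0 y = 2886.51
99.0 x − 435.4 y = -10.64
Solving the 2×2 system: x ≈ -96.0, y ≈ -21.8 km.
Check against A (with the unrounded x, y): √((x + 100.8)²+(y − 152.3)²) = 174.18 ≈ 174.17 km. ✓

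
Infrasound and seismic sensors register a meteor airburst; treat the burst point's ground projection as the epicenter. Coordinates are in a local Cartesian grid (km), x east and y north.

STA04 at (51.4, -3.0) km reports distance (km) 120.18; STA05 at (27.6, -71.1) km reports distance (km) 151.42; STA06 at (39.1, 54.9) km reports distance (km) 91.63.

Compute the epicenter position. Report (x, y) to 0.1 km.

Circle about each station: (x − 51.4)² + (y + 3.0)² = 120.18²; (x − 27.6)² + (y + 71.1)² = 151.42²; (x − 39.1)² + (y − 54.9)² = 91.63².
Subtracting pairs of circle equations eliminates x²+y² and gives linear equations (the radical axes):
-47.6 x − 136.2 y = -5318.77
-24.6 x + 115.8 y = 7939.04
Solving the 2×2 system: x ≈ -52.5, y ≈ 57.4 km.

(-52.5, 57.4)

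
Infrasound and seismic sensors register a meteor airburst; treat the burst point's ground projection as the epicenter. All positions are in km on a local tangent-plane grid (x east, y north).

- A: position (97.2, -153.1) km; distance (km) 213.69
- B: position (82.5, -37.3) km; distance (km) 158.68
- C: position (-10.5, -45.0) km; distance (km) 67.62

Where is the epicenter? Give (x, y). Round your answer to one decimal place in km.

-75.9 km east, -27.8 km north

Circle about each station: (x − 97.2)² + (y + 153.1)² = 213.69²; (x − 82.5)² + (y + 37.3)² = 158.68²; (x + 10.5)² + (y + 45.0)² = 67.62².
Subtracting the A equation from the B and C equations removes the quadratic terms:
-29.4 x + 231.6 y = -4205.84
-215.4 x + 216.2 y = 10338.75
Solving the 2×2 system: x ≈ -75.9, y ≈ -27.8 km.
Check against A (with the unrounded x, y): √((x − 97.2)²+(y + 153.1)²) = 213.69 ≈ 213.69 km. ✓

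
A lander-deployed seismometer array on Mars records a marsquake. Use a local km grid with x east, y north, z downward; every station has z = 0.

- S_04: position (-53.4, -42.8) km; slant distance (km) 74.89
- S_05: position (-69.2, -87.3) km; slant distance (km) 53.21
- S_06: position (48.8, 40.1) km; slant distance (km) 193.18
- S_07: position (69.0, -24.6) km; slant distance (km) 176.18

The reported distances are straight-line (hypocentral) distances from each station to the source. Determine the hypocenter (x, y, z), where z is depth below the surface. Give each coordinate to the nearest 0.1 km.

Each station gives a sphere (x−x_i)² + (y−y_i)² + z² = d_i² (stations at z=0).
Subtracting the S_04 sphere from S_05 and S_06: z² cancels, leaving linear equations in x and y:
-31.6 x − 89.0 y = 10503.74
204.4 x + 165.8 y = -32403.95
Solving: x ≈ -88.203, y ≈ -86.703 km (keep extra digits for the depth step; rounded: -88.2, -86.7).
Then from the S_04 sphere: z² = 74.89² − (x + 53.4)² − (y + 42.8)² with x = -88.203, y = -86.703, so z ≈ 49.697 ≈ 49.7 km.

x ≈ -88.2 km, y ≈ -86.7 km, depth ≈ 49.7 km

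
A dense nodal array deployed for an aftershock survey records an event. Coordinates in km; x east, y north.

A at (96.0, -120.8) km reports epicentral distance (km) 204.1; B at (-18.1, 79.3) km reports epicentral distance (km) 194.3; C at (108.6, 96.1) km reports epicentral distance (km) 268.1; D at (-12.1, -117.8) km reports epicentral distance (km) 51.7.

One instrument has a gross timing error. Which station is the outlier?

A

Solve using three stations at a time. Using B, C, D (subtract circle equations pairwise → linear system) gives (x, y) ≈ (-63.2, -109.7).
Distances from that point to each station vs reported:
  A: calculated 159.6 vs reported 204.1 → residual 44.5 km
  B: calculated 194.3 vs reported 194.3 → residual 0.0 km
  C: calculated 268.1 vs reported 268.1 → residual 0.0 km
  D: calculated 51.8 vs reported 51.7 → residual 0.1 km
B, C, D are mutually consistent (residuals ≈ 0); A is off by 44.5 km.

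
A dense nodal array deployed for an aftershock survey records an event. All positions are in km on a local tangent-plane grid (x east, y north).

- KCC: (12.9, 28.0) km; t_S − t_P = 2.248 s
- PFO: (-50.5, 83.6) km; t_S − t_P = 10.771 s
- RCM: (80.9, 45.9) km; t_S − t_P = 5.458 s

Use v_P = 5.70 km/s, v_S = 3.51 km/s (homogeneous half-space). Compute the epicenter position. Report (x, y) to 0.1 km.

(33.1, 31.7)

Distance from S−P lag: d = Δt · v_P v_S / (v_P − v_S) = Δt · (5.70·3.51)/(5.70−3.51) ≈ 9.1356·Δt.
So d_KCC = 20.54, d_PFO = 98.40, d_RCM = 49.86 km.
Circle about each station: (x − 12.9)² + (y − 28.0)² = 20.54²; (x + 50.5)² + (y − 83.6)² = 98.40²; (x − 80.9)² + (y − 45.9)² = 49.86².
Subtracting the KCC equation from the PFO and RCM equations removes the quadratic terms:
-126.8 x + 111.2 y = -671.87
136.0 x + 35.8 y = 5637.08
Solving the 2×2 system: x ≈ 33.1, y ≈ 31.7 km.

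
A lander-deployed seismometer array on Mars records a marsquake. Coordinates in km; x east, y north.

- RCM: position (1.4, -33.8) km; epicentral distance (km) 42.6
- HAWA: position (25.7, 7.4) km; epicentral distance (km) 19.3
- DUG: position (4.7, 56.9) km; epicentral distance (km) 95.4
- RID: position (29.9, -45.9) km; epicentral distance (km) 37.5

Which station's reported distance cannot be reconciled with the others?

DUG

Solve using three stations at a time. Using RCM, HAWA, RID (subtract circle equations pairwise → linear system) gives (x, y) ≈ (36.0, -8.9).
Distances from that point to each station vs reported:
  RCM: calculated 42.6 vs reported 42.6 → residual 0.0 km
  HAWA: calculated 19.3 vs reported 19.3 → residual 0.0 km
  DUG: calculated 72.9 vs reported 95.4 → residual 22.5 km
  RID: calculated 37.5 vs reported 37.5 → residual 0.0 km
RCM, HAWA, RID are mutually consistent (residuals ≈ 0); DUG is off by 22.5 km.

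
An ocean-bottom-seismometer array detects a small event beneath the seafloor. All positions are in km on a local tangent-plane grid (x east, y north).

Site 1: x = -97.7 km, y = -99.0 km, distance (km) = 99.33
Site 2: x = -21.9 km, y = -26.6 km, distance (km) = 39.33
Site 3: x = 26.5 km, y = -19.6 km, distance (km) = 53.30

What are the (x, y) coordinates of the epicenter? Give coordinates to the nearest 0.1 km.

Circle about each station: (x + 97.7)² + (y + 99.0)² = 99.33²; (x + 21.9)² + (y + 26.6)² = 39.33²; (x − 26.5)² + (y + 19.6)² = 53.30².
Subtracting the Site 1 equation from the Site 2 and Site 3 equations removes the quadratic terms:
151.6 x + 144.8 y = -9839.52
248.4 x + 158.8 y = -11234.32
Solving the 2×2 system: x ≈ -5.4, y ≈ -62.3 km.

x ≈ -5.4 km, y ≈ -62.3 km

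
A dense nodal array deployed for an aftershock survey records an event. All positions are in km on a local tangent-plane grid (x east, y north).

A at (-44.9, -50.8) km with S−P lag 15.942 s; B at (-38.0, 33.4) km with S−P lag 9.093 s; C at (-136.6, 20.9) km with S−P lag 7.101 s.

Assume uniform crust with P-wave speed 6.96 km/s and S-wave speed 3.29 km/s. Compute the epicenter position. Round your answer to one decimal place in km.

x ≈ -94.7 km, y ≈ 35.3 km

Distance from S−P lag: d = Δt · v_P v_S / (v_P − v_S) = Δt · (6.96·3.29)/(6.96−3.29) ≈ 6.2393·Δt.
So d_A = 99.47, d_B = 56.73, d_C = 44.31 km.
Circle about each station: (x + 44.9)² + (y + 50.8)² = 99.47²; (x + 38.0)² + (y − 33.4)² = 56.73²; (x + 136.6)² + (y − 20.9)² = 44.31².
Subtracting the A equation from the B and C equations removes the quadratic terms:
13.8 x + 168.4 y = 4638.90
-183.4 x + 143.4 y = 22430.62
Solving the 2×2 system: x ≈ -94.7, y ≈ 35.3 km.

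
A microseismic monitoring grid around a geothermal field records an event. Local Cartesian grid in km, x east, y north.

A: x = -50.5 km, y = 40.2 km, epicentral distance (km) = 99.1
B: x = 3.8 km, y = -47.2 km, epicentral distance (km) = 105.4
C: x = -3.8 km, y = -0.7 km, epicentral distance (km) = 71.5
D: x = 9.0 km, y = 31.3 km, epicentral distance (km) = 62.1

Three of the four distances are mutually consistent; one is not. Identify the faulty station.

D

Solve using three stations at a time. Using A, B, C (subtract circle equations pairwise → linear system) gives (x, y) ≈ (48.4, 48.4).
Distances from that point to each station vs reported:
  A: calculated 99.2 vs reported 99.1 → residual 0.1 km
  B: calculated 105.5 vs reported 105.4 → residual 0.1 km
  C: calculated 71.7 vs reported 71.5 → residual 0.2 km
  D: calculated 43.0 vs reported 62.1 → residual 19.1 km
A, B, C are mutually consistent (residuals ≈ 0); D is off by 19.1 km.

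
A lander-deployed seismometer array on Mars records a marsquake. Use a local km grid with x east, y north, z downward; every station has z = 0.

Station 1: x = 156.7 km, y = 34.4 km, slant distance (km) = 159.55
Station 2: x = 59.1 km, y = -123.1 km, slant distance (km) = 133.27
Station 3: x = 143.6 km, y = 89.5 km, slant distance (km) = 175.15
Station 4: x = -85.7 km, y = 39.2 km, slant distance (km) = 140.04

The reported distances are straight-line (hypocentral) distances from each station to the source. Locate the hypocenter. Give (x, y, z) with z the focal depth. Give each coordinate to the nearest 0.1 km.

Each station gives a sphere (x−x_i)² + (y−y_i)² + z² = d_i² (stations at z=0).
Subtracting the Station 1 sphere from Station 2 and Station 3: z² cancels, leaving linear equations in x and y:
-195.2 x − 315.0 y = 603.48
-26.2 x + 110.2 y = -2328.36
Solving: x ≈ 22.407, y ≈ -15.801 km (keep extra digits for the depth step; rounded: 22.4, -15.8).
Then from the Station 1 sphere: z² = 159.55² − (x − 156.7)² − (y − 34.4)² with x = 22.407, y = -15.801, so z ≈ 70.010 ≈ 70.0 km.

x ≈ 22.4 km, y ≈ -15.8 km, depth ≈ 70.0 km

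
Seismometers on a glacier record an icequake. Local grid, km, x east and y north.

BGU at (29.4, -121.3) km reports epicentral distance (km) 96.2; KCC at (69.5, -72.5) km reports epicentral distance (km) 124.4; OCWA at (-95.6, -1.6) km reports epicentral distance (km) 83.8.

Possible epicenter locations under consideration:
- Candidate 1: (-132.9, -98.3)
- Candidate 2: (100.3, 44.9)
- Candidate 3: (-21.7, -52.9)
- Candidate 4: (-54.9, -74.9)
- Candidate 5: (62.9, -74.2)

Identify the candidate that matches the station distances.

For each candidate, compare |candidate − station| to the reported distance:
Candidate 1: residuals BGU 67.7, KCC 79.6, OCWA 19.8 → max 79.6 km
Candidate 2: residuals BGU 84.5, KCC 3.0, OCWA 117.5 → max 117.5 km
Candidate 3: residuals BGU 10.8, KCC 31.1, OCWA 6.2 → max 31.1 km
Candidate 4: residuals BGU 0.0, KCC 0.0, OCWA 0.0 → max 0.0 km
Candidate 5: residuals BGU 38.4, KCC 117.6, OCWA 90.5 → max 117.6 km
Only Candidate 4 has all residuals ≈ 0.

Candidate 4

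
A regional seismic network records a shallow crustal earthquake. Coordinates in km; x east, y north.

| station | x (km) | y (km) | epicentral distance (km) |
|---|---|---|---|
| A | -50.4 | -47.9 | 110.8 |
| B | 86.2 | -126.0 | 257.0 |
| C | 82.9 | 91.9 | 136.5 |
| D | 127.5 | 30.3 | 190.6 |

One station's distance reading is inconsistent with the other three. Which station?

Solve using three stations at a time. Using B, C, D (subtract circle equations pairwise → linear system) gives (x, y) ≈ (-53.7, 89.7).
Distances from that point to each station vs reported:
  A: calculated 137.6 vs reported 110.8 → residual 26.8 km
  B: calculated 257.1 vs reported 257.0 → residual 0.1 km
  C: calculated 136.7 vs reported 136.5 → residual 0.2 km
  D: calculated 190.7 vs reported 190.6 → residual 0.1 km
B, C, D are mutually consistent (residuals ≈ 0); A is off by 26.8 km.

A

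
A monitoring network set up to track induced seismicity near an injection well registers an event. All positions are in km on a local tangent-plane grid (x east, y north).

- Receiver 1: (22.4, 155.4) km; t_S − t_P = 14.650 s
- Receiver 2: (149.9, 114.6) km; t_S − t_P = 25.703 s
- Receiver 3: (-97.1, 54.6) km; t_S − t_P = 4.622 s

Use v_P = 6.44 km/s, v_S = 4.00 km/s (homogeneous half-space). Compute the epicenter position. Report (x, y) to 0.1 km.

x ≈ -120.9 km, y ≈ 97.2 km

Distance from S−P lag: d = Δt · v_P v_S / (v_P − v_S) = Δt · (6.44·4.00)/(6.44−4.00) ≈ 10.5574·Δt.
So d_Receiver 1 = 154.67, d_Receiver 2 = 271.36, d_Receiver 3 = 48.80 km.
Circle about each station: (x − 22.4)² + (y − 155.4)² = 154.67²; (x − 149.9)² + (y − 114.6)² = 271.36²; (x + 97.1)² + (y − 54.6)² = 48.80².
Subtracting pairs of circle equations eliminates x²+y² and gives linear equations (the radical axes):
255.0 x − 81.6 y = -38761.19
-239.0 x − 201.6 y = 9300.02
Solving the 2×2 system: x ≈ -120.9, y ≈ 97.2 km.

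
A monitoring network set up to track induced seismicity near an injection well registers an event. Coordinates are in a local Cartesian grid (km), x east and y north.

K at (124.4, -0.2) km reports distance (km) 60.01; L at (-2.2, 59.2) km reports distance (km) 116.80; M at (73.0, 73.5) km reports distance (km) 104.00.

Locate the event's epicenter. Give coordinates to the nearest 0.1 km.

x ≈ 72.6 km, y ≈ -30.5 km

Circle about each station: (x − 124.4)² + (y + 0.2)² = 60.01²; (x + 2.2)² + (y − 59.2)² = 116.80²; (x − 73.0)² + (y − 73.5)² = 104.00².
Subtracting pairs of circle equations eliminates x²+y² and gives linear equations (the radical axes):
-253.2 x + 118.8 y = -22006.96
-102.8 x + 147.4 y = -11958.95
Solving the 2×2 system: x ≈ 72.6, y ≈ -30.5 km.
Check against K (with the unrounded x, y): √((x − 124.4)²+(y + 0.2)²) = 60.00 ≈ 60.01 km. ✓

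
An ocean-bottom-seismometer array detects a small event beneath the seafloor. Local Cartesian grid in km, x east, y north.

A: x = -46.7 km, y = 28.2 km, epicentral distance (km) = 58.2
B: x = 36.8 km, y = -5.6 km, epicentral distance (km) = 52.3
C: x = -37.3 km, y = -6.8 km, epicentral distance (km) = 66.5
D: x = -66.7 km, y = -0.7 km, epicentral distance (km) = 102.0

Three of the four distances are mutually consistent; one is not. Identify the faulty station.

D

Solve using three stations at a time. Using A, B, C (subtract circle equations pairwise → linear system) gives (x, y) ≈ (10.4, 39.6).
Distances from that point to each station vs reported:
  A: calculated 58.2 vs reported 58.2 → residual 0.0 km
  B: calculated 52.3 vs reported 52.3 → residual 0.0 km
  C: calculated 66.5 vs reported 66.5 → residual 0.0 km
  D: calculated 87.0 vs reported 102.0 → residual 15.0 km
A, B, C are mutually consistent (residuals ≈ 0); D is off by 15.0 km.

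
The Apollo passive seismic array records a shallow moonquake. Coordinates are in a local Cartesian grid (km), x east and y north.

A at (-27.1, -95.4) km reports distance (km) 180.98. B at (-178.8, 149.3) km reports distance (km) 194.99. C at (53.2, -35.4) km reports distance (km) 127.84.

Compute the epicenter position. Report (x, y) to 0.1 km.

(4.5, 82.8)

Circle about each station: (x + 27.1)² + (y + 95.4)² = 180.98²; (x + 178.8)² + (y − 149.3)² = 194.99²; (x − 53.2)² + (y + 35.4)² = 127.84².
Subtracting the A equation from the B and C equations removes the quadratic terms:
-303.4 x + 489.4 y = 39157.02
160.6 x + 120.0 y = 10658.52
Solving the 2×2 system: x ≈ 4.5, y ≈ 82.8 km.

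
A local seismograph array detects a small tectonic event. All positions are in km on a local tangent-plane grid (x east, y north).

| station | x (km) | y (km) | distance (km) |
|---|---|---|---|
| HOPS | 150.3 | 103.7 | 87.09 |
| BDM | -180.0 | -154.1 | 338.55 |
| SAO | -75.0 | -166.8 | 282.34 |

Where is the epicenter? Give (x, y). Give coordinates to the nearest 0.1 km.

x ≈ 67.4 km, y ≈ 77.0 km

Circle about each station: (x − 150.3)² + (y − 103.7)² = 87.09²; (x + 180.0)² + (y + 154.1)² = 338.55²; (x + 75.0)² + (y + 166.8)² = 282.34².
Subtracting pairs of circle equations eliminates x²+y² and gives linear equations (the radical axes):
-660.6 x − 515.6 y = -84228.40
-450.6 x − 541.0 y = -72027.75
Solving the 2×2 system: x ≈ 67.4, y ≈ 77.0 km.
Check against HOPS (with the unrounded x, y): √((x − 150.3)²+(y − 103.7)²) = 87.09 ≈ 87.09 km. ✓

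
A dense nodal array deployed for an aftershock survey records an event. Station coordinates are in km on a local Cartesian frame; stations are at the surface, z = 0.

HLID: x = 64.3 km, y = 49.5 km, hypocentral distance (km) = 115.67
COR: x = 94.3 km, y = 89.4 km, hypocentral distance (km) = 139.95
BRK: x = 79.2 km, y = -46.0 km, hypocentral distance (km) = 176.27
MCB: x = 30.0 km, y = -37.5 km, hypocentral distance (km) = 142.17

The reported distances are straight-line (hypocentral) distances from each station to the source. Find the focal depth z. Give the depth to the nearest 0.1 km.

52.0 km

Each station gives a sphere (x−x_i)² + (y−y_i)² + z² = d_i² (stations at z=0).
Subtracting the HLID sphere from COR and BRK: z² cancels, leaving linear equations in x and y:
60.0 x + 79.8 y = 4093.66
29.8 x − 191.0 y = -15887.66
Solving: x ≈ -35.117, y ≈ 77.703 km (keep extra digits for the depth step; rounded: -35.1, 77.7).
Then from the HLID sphere: z² = 115.67² − (x − 64.3)² − (y − 49.5)² with x = -35.117, y = 77.703, so z ≈ 51.965 ≈ 52.0 km.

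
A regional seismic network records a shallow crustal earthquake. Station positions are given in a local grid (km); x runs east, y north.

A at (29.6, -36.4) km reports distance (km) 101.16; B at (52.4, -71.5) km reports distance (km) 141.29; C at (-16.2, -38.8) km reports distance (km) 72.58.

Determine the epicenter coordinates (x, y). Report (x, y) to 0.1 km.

Circle about each station: (x − 29.6)² + (y + 36.4)² = 101.16²; (x − 52.4)² + (y + 71.5)² = 141.29²; (x + 16.2)² + (y + 38.8)² = 72.58².
Subtracting the A equation from the B and C equations removes the quadratic terms:
45.6 x − 70.2 y = -4072.63
-91.6 x − 4.8 y = 4532.25
Solving the 2×2 system: x ≈ -50.8, y ≈ 25.0 km.
Check against A (with the unrounded x, y): √((x − 29.6)²+(y + 36.4)²) = 101.17 ≈ 101.16 km. ✓

-50.8 km east, 25.0 km north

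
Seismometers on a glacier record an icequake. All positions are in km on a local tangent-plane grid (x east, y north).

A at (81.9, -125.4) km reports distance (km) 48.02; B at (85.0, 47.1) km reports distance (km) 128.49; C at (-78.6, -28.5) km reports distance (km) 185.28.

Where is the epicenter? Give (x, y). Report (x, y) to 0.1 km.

(99.2, -80.6)

Circle about each station: (x − 81.9)² + (y + 125.4)² = 48.02²; (x − 85.0)² + (y − 47.1)² = 128.49²; (x + 78.6)² + (y + 28.5)² = 185.28².
Subtracting pairs of circle equations eliminates x²+y² and gives linear equations (the radical axes):
6.2 x + 345.0 y = -27193.12
-321.0 x + 193.8 y = -47465.32
Solving the 2×2 system: x ≈ 99.2, y ≈ -80.6 km.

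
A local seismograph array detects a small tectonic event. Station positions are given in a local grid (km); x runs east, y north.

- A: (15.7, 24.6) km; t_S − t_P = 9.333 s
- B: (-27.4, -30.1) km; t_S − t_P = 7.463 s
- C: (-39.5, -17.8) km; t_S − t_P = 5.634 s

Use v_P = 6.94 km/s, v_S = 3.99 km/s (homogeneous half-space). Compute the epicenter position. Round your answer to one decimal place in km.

-71.9 km east, 24.0 km north

Distance from S−P lag: d = Δt · v_P v_S / (v_P − v_S) = Δt · (6.94·3.99)/(6.94−3.99) ≈ 9.3866·Δt.
So d_A = 87.61, d_B = 70.05, d_C = 52.88 km.
Circle about each station: (x − 15.7)² + (y − 24.6)² = 87.61²; (x + 27.4)² + (y + 30.1)² = 70.05²; (x + 39.5)² + (y + 17.8)² = 52.88².
Subtracting pairs of circle equations eliminates x²+y² and gives linear equations (the radical axes):
-86.2 x − 109.4 y = 3573.63
-110.4 x − 84.8 y = 5904.66
Solving the 2×2 system: x ≈ -71.9, y ≈ 24.0 km.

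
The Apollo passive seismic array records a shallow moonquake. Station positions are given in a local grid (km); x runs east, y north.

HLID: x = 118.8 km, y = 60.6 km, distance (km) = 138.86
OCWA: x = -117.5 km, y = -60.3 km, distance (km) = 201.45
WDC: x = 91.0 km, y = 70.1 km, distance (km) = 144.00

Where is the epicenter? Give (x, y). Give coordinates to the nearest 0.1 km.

(83.5, -73.7)

Circle about each station: (x − 118.8)² + (y − 60.6)² = 138.86²; (x + 117.5)² + (y + 60.3)² = 201.45²; (x − 91.0)² + (y − 70.1)² = 144.00².
Subtracting pairs of circle equations eliminates x²+y² and gives linear equations (the radical axes):
-472.6 x − 241.8 y = -21643.46
-55.6 x + 19.0 y = -6044.69
Solving the 2×2 system: x ≈ 83.5, y ≈ -73.7 km.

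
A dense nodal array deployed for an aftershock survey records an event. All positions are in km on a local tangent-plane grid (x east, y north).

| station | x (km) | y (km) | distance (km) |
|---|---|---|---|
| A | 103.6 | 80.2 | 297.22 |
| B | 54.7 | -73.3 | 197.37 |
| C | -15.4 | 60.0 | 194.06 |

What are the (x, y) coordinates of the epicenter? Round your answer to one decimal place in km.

x ≈ -142.2 km, y ≈ -86.9 km

Circle about each station: (x − 103.6)² + (y − 80.2)² = 297.22²; (x − 54.7)² + (y + 73.3)² = 197.37²; (x + 15.4)² + (y − 60.0)² = 194.06².
Subtracting pairs of circle equations eliminates x²+y² and gives linear equations (the radical axes):
-97.8 x − 307.0 y = 40584.79
-238.0 x − 40.4 y = 37352.60
Solving the 2×2 system: x ≈ -142.2, y ≈ -86.9 km.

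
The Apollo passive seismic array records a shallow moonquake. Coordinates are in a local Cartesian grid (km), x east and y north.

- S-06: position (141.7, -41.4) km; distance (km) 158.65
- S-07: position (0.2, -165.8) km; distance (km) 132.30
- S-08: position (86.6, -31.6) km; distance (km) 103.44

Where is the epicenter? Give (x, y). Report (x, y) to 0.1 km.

Circle about each station: (x − 141.7)² + (y + 41.4)² = 158.65²; (x − 0.2)² + (y + 165.8)² = 132.30²; (x − 86.6)² + (y + 31.6)² = 103.44².
Subtracting the S-06 equation from the S-07 and S-08 equations removes the quadratic terms:
-283.0 x − 248.8 y = 13363.36
-110.2 x + 19.6 y = 1175.26
Solving the 2×2 system: x ≈ -16.8, y ≈ -34.6 km.

(-16.8, -34.6)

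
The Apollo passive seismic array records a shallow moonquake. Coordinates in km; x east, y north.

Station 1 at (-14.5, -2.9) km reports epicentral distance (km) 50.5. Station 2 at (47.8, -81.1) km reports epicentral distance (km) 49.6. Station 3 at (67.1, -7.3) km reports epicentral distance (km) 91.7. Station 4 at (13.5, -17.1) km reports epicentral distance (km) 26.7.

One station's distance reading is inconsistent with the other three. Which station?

Solve using three stations at a time. Using Station 1, Station 2, Station 4 (subtract circle equations pairwise → linear system) gives (x, y) ≈ (15.2, -43.7).
Distances from that point to each station vs reported:
  Station 1: calculated 50.5 vs reported 50.5 → residual 0.0 km
  Station 2: calculated 49.6 vs reported 49.6 → residual 0.0 km
  Station 3: calculated 63.4 vs reported 91.7 → residual 28.3 km
  Station 4: calculated 26.7 vs reported 26.7 → residual 0.0 km
Station 1, Station 2, Station 4 are mutually consistent (residuals ≈ 0); Station 3 is off by 28.3 km.

Station 3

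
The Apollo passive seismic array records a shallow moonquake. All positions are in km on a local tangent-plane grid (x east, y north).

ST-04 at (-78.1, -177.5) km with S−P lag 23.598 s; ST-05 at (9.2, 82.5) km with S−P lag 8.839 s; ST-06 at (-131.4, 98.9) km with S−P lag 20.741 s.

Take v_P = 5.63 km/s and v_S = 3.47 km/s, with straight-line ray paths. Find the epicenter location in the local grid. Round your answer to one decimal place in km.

Distance from S−P lag: d = Δt · v_P v_S / (v_P − v_S) = Δt · (5.63·3.47)/(5.63−3.47) ≈ 9.0445·Δt.
So d_ST-04 = 213.43, d_ST-05 = 79.94, d_ST-06 = 187.59 km.
Circle about each station: (x + 78.1)² + (y + 177.5)² = 213.43²; (x − 9.2)² + (y − 82.5)² = 79.94²; (x + 131.4)² + (y − 98.9)² = 187.59².
Subtracting pairs of circle equations eliminates x²+y² and gives linear equations (the radical axes):
174.6 x + 520.0 y = 8446.99
-106.6 x + 552.8 y = -196.33
Solving the 2×2 system: x ≈ 31.4, y ≈ 5.7 km.

31.4 km east, 5.7 km north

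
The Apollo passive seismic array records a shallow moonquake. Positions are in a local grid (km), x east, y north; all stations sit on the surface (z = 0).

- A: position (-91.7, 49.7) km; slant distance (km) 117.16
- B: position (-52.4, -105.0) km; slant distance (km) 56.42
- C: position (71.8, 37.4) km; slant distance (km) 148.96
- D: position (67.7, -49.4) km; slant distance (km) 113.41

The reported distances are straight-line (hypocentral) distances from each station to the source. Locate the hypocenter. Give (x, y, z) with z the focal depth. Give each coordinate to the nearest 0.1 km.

x ≈ -43.2 km, y ≈ -54.4 km, depth ≈ 23.2 km

Each station gives a sphere (x−x_i)² + (y−y_i)² + z² = d_i² (stations at z=0).
Subtracting the A sphere from B and C: z² cancels, leaving linear equations in x and y:
78.6 x − 309.4 y = 13435.03
327.0 x − 24.6 y = -12787.60
Solving: x ≈ -43.198, y ≈ -54.397 km (keep extra digits for the depth step; rounded: -43.2, -54.4).
Then from the A sphere: z² = 117.16² − (x + 91.7)² − (y − 49.7)² with x = -43.198, y = -54.397, so z ≈ 23.191 ≈ 23.2 km.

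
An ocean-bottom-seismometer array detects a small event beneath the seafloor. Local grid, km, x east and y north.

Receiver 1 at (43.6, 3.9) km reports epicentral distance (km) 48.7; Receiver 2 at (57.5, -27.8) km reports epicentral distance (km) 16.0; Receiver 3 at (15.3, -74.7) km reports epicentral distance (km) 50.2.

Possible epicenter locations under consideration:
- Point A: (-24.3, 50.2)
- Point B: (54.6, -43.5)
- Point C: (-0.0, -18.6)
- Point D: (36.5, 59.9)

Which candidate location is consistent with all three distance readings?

Point B

For each candidate, compare |candidate − station| to the reported distance:
Point A: residuals Receiver 1 33.5, Receiver 2 97.0, Receiver 3 80.8 → max 97.0 km
Point B: residuals Receiver 1 0.0, Receiver 2 0.0, Receiver 3 0.0 → max 0.0 km
Point C: residuals Receiver 1 0.4, Receiver 2 42.2, Receiver 3 7.9 → max 42.2 km
Point D: residuals Receiver 1 7.7, Receiver 2 74.2, Receiver 3 86.1 → max 86.1 km
Only Point B has all residuals ≈ 0.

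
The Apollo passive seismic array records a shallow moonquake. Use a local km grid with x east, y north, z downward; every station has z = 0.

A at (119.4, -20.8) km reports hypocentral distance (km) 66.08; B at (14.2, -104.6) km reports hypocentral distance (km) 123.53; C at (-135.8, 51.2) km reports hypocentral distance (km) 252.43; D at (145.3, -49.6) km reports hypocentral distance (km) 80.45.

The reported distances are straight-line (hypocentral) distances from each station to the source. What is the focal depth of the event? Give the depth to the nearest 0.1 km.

depth ≈ 60.1 km

Each station gives a sphere (x−x_i)² + (y−y_i)² + z² = d_i² (stations at z=0).
Subtracting the A sphere from B and C: z² cancels, leaving linear equations in x and y:
-210.4 x − 167.6 y = -14439.29
-510.4 x + 144.0 y = -52980.26
Solving: x ≈ 94.602, y ≈ -32.607 km (keep extra digits for the depth step; rounded: 94.6, -32.6).
Then from the A sphere: z² = 66.08² − (x − 119.4)² − (y + 20.8)² with x = 94.602, y = -32.607, so z ≈ 60.102 ≈ 60.1 km.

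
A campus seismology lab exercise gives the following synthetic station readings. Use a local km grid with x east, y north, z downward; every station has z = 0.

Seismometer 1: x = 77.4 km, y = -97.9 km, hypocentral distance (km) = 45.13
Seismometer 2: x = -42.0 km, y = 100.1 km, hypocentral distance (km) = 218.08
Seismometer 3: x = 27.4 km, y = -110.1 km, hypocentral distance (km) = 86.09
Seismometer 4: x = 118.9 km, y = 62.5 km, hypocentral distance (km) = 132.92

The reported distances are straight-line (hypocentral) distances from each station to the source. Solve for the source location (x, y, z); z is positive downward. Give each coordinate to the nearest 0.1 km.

x ≈ 96.9 km, y ≈ -66.1 km, depth ≈ 25.4 km

Each station gives a sphere (x−x_i)² + (y−y_i)² + z² = d_i² (stations at z=0).
Subtracting the Seismometer 1 sphere from Seismometer 2 and Seismometer 3: z² cancels, leaving linear equations in x and y:
-238.8 x + 396.0 y = -49313.33
-100.0 x − 24.4 y = -8077.17
Solving: x ≈ 96.899, y ≈ -66.096 km (keep extra digits for the depth step; rounded: 96.9, -66.1).
Then from the Seismometer 1 sphere: z² = 45.13² − (x − 77.4)² − (y + 97.9)² with x = 96.899, y = -66.096, so z ≈ 25.397 ≈ 25.4 km.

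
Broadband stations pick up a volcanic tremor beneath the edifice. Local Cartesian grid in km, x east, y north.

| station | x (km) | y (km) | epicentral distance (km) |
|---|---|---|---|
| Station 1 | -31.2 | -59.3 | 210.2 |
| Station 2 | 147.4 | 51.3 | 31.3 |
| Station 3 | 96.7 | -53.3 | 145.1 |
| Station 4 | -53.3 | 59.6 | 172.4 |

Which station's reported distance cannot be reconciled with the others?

Station 2

Solve using three stations at a time. Using Station 1, Station 3, Station 4 (subtract circle equations pairwise → linear system) gives (x, y) ≈ (116.3, 90.4).
Distances from that point to each station vs reported:
  Station 1: calculated 210.2 vs reported 210.2 → residual 0.0 km
  Station 2: calculated 50.0 vs reported 31.3 → residual 18.7 km
  Station 3: calculated 145.1 vs reported 145.1 → residual 0.0 km
  Station 4: calculated 172.4 vs reported 172.4 → residual 0.0 km
Station 1, Station 3, Station 4 are mutually consistent (residuals ≈ 0); Station 2 is off by 18.7 km.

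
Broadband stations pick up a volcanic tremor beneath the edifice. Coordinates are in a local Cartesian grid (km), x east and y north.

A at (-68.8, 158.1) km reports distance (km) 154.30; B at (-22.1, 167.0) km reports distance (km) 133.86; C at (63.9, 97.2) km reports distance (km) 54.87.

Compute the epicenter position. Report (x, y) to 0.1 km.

Circle about each station: (x + 68.8)² + (y − 158.1)² = 154.30²; (x + 22.1)² + (y − 167.0)² = 133.86²; (x − 63.9)² + (y − 97.2)² = 54.87².
Subtracting pairs of circle equations eliminates x²+y² and gives linear equations (the radical axes):
93.4 x + 17.8 y = 4538.35
265.4 x − 121.8 y = 4599.77
Solving the 2×2 system: x ≈ 39.4, y ≈ 48.1 km.
Check against A (with the unrounded x, y): √((x + 68.8)²+(y − 158.1)²) = 154.29 ≈ 154.30 km. ✓

x ≈ 39.4 km, y ≈ 48.1 km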